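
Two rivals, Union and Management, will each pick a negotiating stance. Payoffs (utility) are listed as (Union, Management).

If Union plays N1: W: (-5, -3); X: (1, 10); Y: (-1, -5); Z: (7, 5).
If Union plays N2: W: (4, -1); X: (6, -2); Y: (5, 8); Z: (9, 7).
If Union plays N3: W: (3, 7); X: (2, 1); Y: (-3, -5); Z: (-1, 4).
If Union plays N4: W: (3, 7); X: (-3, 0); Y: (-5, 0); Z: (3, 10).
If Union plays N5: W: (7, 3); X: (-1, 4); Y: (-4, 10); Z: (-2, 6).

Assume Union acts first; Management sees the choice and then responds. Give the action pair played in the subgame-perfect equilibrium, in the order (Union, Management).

Solve by backward induction (Union leads).
- N1 → Management plays X (best of -3, 10, -5, 5); Union gets 1.
- N2 → Management plays Y (best of -1, -2, 8, 7); Union gets 5.
- N3 → Management plays W (best of 7, 1, -5, 4); Union gets 3.
- N4 → Management plays Z (best of 7, 0, 0, 10); Union gets 3.
- N5 → Management plays Y (best of 3, 4, 10, 6); Union gets -4.
Maximizing over 1, 5, 3, 3, -4, Union chooses N2. Subgame-perfect outcome: (N2, Y) with payoffs (5, 8).

(N2, Y)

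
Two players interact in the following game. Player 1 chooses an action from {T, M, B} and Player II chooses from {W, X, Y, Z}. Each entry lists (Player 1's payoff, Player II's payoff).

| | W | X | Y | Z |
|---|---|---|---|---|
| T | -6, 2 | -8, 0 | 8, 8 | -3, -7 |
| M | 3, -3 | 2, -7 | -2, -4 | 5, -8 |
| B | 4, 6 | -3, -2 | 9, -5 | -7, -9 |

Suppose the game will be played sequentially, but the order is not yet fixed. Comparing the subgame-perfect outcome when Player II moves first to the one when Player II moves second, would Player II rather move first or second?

second

If Player 1 leads: Player II's best replies are T→Y, M→W, B→W; Player 1's induced payoffs 8, 3, 4; outcome (T, Y), payoffs (8, 8).
If Player II leads: Player 1's best replies are W→B, X→M, Y→B, Z→M; Player II's induced payoffs 6, -7, -5, -8; outcome (B, W), payoffs (4, 6).
Player II gets 6 moving first and 8 moving second, so Player II prefers to move second.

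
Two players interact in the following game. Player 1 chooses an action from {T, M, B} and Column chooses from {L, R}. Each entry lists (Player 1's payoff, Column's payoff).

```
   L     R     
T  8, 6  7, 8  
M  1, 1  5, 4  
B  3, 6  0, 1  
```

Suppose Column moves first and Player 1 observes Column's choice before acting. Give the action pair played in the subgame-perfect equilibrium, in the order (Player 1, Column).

Solve by backward induction (Column leads).
- L: Player 1 compares 8, 1, 3 and picks T; Column would get 6.
- R: Player 1 compares 7, 5, 0 and picks T; Column would get 8.
Among 6, 8, the best is 8 at R. Subgame-perfect outcome: (T, R) with payoffs (7, 8).

(T, R)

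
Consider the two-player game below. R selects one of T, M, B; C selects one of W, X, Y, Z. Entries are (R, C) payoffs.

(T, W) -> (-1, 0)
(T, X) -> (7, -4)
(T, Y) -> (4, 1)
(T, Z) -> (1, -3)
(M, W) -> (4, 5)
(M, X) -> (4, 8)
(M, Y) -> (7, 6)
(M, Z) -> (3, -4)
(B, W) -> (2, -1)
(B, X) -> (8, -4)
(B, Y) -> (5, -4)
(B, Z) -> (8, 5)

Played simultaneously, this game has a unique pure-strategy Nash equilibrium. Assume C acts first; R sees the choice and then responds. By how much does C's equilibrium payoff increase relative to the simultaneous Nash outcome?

Backward induction with C moving first.
- W → R plays M (best of -1, 4, 2); C gets 5.
- X → R plays B (best of 7, 4, 8); C gets -4.
- Y → R plays M (best of 4, 7, 5); C gets 6.
- Z → R plays B (best of 1, 3, 8); C gets 5.
Maximizing over 5, -4, 6, 5, C chooses Y. Subgame-perfect outcome: (M, Y) with payoffs (7, 6).
Now find the simultaneous Nash equilibrium.
R's best replies: W→M; X→B; Y→M; Z→B.
C's best replies: T→Y; M→X; B→Z.
The unique mutual best reply is (B, Z), giving (8, 5).
C's commitment gain: 6 − 5 = 1.

1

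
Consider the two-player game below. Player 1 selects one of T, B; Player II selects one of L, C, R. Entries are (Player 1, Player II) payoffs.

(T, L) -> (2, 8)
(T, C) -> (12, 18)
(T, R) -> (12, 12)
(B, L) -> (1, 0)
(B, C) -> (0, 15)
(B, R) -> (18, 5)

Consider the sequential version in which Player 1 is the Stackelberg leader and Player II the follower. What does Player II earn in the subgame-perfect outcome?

Backward induction with Player 1 moving first.
- T → Player II plays C (best of 8, 18, 12); Player 1 gets 12.
- B → Player II plays C (best of 0, 15, 5); Player 1 gets 0.
Player 1's induced payoffs are 12, 0, so Player 1 commits to T. Subgame-perfect outcome: (T, C) with payoffs (12, 18).

18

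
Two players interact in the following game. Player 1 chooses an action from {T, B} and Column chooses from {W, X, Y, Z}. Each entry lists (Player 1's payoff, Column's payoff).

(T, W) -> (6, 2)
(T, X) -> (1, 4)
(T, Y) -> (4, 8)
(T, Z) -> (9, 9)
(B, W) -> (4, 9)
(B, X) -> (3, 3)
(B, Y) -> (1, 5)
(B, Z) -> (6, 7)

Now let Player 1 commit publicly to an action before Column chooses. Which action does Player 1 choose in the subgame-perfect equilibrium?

Backward induction with Player 1 moving first.
- T: Column compares 2, 4, 8, 9 and picks Z; Player 1 would get 9.
- B: Column compares 9, 3, 5, 7 and picks W; Player 1 would get 4.
Among 9, 4, the best is 9 at T. Subgame-perfect outcome: (T, Z) with payoffs (9, 9).

T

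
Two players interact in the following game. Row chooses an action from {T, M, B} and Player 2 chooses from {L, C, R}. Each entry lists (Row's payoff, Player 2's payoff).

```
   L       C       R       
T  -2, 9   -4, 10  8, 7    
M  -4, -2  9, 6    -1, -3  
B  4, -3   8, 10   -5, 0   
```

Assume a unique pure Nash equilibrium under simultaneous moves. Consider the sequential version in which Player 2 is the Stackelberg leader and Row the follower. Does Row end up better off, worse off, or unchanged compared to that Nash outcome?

worse off

Work backward from Row's decision.
- L: Row compares -2, -4, 4 and picks B; Player 2 would get -3.
- C: Row compares -4, 9, 8 and picks M; Player 2 would get 6.
- R: Row compares 8, -1, -5 and picks T; Player 2 would get 7.
Player 2's induced payoffs are -3, 6, 7, so Player 2 commits to R. Subgame-perfect outcome: (T, R) with payoffs (8, 7).
For the simultaneous game, intersect best replies.
Row's best replies: L→B; C→M; R→T.
Player 2's best replies: T→C; M→C; B→C.
Only (M, C) has each player best-responding; Nash payoffs (9, 6).
Row earns 8 sequentially versus 9 at the Nash outcome: worse off.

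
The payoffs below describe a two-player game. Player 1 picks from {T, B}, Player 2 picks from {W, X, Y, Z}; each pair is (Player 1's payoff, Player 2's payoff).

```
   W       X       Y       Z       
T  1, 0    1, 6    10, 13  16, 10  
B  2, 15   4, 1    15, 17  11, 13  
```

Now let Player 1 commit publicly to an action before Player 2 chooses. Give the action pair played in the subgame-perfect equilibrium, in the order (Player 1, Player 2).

Player 2 best-responds to each possible Player 1 move:
- T → Player 2 plays Y (best of 0, 6, 13, 10); Player 1 gets 10.
- B → Player 2 plays Y (best of 15, 1, 17, 13); Player 1 gets 15.
Among 10, 15, the best is 15 at B. Subgame-perfect outcome: (B, Y) with payoffs (15, 17).

(B, Y)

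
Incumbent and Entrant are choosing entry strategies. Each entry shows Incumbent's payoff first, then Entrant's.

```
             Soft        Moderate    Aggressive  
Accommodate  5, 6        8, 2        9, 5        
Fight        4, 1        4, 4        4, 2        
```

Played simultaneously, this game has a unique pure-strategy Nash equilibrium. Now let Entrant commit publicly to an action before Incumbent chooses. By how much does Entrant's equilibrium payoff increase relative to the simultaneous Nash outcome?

0

Solve by backward induction (Entrant leads).
- Soft: Incumbent compares 5, 4 and picks Accommodate; Entrant would get 6.
- Moderate: Incumbent compares 8, 4 and picks Accommodate; Entrant would get 2.
- Aggressive: Incumbent compares 9, 4 and picks Accommodate; Entrant would get 5.
Among 6, 2, 5, the best is 6 at Soft. Subgame-perfect outcome: (Accommodate, Soft) with payoffs (5, 6).
Under simultaneous play:
Incumbent's best replies: Soft→Accommodate; Moderate→Accommodate; Aggressive→Accommodate.
Entrant's best replies: Accommodate→Soft; Fight→Moderate.
The unique mutual best reply is (Accommodate, Soft), giving (5, 6).
Entrant's commitment gain: 6 − 6 = 0.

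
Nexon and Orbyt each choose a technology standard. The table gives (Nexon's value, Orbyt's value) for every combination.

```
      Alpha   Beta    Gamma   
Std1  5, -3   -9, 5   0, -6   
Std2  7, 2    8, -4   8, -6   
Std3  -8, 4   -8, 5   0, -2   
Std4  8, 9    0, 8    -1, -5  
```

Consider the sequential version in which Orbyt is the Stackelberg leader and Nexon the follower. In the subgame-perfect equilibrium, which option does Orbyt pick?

Work backward from Nexon's decision.
- Alpha: BR = Std4, leader payoff 9.
- Beta: BR = Std2, leader payoff -4.
- Gamma: BR = Std2, leader payoff -6.
Maximizing over 9, -4, -6, Orbyt chooses Alpha. Subgame-perfect outcome: (Std4, Alpha) with payoffs (8, 9).

Alpha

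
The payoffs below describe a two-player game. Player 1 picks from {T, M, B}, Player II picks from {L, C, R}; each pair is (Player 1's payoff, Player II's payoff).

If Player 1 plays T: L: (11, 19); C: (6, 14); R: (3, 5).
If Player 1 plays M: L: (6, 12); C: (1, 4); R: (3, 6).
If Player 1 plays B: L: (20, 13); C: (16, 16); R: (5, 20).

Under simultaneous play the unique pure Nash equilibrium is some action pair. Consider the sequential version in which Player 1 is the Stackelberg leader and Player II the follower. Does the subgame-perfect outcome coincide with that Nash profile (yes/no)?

no

Player II best-responds to each possible Player 1 move:
- T: Player II compares 19, 14, 5 and picks L; Player 1 would get 11.
- M: Player II compares 12, 4, 6 and picks L; Player 1 would get 6.
- B: Player II compares 13, 16, 20 and picks R; Player 1 would get 5.
Among 11, 6, 5, the best is 11 at T. Subgame-perfect outcome: (T, L) with payoffs (11, 19).
Now find the simultaneous Nash equilibrium.
Player 1's best replies: L→B; C→B; R→B.
Player II's best replies: T→L; M→L; B→R.
The unique mutual best reply is (B, R), giving (5, 20).
Sequential outcome (T, L) differs from the Nash profile (B, R).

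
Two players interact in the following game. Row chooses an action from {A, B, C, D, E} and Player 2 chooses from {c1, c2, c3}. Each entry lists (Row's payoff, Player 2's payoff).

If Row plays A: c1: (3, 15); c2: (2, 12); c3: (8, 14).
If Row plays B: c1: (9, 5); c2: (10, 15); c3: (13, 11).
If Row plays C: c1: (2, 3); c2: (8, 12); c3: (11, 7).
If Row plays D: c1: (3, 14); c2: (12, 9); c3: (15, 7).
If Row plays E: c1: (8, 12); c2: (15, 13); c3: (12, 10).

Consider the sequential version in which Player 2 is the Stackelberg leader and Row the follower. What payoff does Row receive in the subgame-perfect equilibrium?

Solve by backward induction (Player 2 leads).
- c1: Row compares 3, 9, 2, 3, 8 and picks B; Player 2 would get 5.
- c2: Row compares 2, 10, 8, 12, 15 and picks E; Player 2 would get 13.
- c3: Row compares 8, 13, 11, 15, 12 and picks D; Player 2 would get 7.
Among 5, 13, 7, the best is 13 at c2. Subgame-perfect outcome: (E, c2) with payoffs (15, 13).

15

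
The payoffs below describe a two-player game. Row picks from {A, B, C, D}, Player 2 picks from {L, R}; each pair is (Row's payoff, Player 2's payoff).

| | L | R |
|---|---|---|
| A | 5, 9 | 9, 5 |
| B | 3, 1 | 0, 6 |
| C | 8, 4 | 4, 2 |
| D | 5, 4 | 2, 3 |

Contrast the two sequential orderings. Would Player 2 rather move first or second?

If Row leads: Player 2's best replies are A→L, B→R, C→L, D→L; Row's induced payoffs 5, 0, 8, 5; outcome (C, L), payoffs (8, 4).
If Player 2 leads: Row's best replies are L→C, R→A; Player 2's induced payoffs 4, 5; outcome (A, R), payoffs (9, 5).
Player 2 gets 5 moving first and 4 moving second, so Player 2 prefers to move first.

first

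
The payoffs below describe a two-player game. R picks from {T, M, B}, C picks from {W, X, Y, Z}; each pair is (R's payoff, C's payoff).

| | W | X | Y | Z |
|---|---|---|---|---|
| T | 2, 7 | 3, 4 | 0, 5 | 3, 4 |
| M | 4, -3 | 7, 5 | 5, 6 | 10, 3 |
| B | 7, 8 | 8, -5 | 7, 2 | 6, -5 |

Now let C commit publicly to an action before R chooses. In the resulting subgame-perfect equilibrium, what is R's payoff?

Solve by backward induction (C leads).
- W: BR = B, leader payoff 8.
- X: BR = B, leader payoff -5.
- Y: BR = B, leader payoff 2.
- Z: BR = M, leader payoff 3.
Among 8, -5, 2, 3, the best is 8 at W. Subgame-perfect outcome: (B, W) with payoffs (7, 8).

7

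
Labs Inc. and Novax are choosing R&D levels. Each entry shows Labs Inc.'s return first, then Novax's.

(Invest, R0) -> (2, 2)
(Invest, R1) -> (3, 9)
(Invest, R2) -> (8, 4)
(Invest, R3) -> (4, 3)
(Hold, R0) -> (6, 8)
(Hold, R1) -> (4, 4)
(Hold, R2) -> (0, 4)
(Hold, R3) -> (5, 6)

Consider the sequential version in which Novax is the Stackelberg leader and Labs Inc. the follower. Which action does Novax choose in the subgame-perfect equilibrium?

R0

Solve by backward induction (Novax leads).
- R0 → Labs Inc. plays Hold (best of 2, 6); Novax gets 8.
- R1 → Labs Inc. plays Hold (best of 3, 4); Novax gets 4.
- R2 → Labs Inc. plays Invest (best of 8, 0); Novax gets 4.
- R3 → Labs Inc. plays Hold (best of 4, 5); Novax gets 6.
Novax's induced payoffs are 8, 4, 4, 6, so Novax commits to R0. Subgame-perfect outcome: (Hold, R0) with payoffs (6, 8).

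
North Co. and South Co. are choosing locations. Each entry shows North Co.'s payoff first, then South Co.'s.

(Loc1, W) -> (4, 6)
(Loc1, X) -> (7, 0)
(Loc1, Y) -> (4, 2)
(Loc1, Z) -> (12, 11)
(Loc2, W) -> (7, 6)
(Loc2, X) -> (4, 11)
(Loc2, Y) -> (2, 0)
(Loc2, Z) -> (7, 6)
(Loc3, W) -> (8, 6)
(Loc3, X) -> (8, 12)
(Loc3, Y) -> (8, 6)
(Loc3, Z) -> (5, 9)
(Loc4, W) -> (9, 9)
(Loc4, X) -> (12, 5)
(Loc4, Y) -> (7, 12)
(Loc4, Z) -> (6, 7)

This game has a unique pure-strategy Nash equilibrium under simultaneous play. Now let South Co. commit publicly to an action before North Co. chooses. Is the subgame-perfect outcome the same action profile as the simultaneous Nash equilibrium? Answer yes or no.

yes

Solve by backward induction (South Co. leads).
- W → North Co. plays Loc4 (best of 4, 7, 8, 9); South Co. gets 9.
- X → North Co. plays Loc4 (best of 7, 4, 8, 12); South Co. gets 5.
- Y → North Co. plays Loc3 (best of 4, 2, 8, 7); South Co. gets 6.
- Z → North Co. plays Loc1 (best of 12, 7, 5, 6); South Co. gets 11.
Maximizing over 9, 5, 6, 11, South Co. chooses Z. Subgame-perfect outcome: (Loc1, Z) with payoffs (12, 11).
For the simultaneous game, intersect best replies.
North Co.'s best replies: W→Loc4; X→Loc4; Y→Loc3; Z→Loc1.
South Co.'s best replies: Loc1→Z; Loc2→X; Loc3→X; Loc4→Y.
Only (Loc1, Z) has each player best-responding; Nash payoffs (12, 11).
Sequential outcome (Loc1, Z) coincides with the Nash profile (Loc1, Z).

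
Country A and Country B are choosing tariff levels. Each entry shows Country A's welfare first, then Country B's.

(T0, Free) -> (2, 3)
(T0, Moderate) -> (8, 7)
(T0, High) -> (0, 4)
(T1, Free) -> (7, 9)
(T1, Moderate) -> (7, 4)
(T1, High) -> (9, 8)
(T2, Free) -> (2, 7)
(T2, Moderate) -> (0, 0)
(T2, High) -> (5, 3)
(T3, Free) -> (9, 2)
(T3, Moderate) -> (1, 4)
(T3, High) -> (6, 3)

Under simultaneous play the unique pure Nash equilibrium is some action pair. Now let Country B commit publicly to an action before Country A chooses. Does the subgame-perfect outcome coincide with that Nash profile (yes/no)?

Solve by backward induction (Country B leads).
- Free: BR = T3, leader payoff 2.
- Moderate: BR = T0, leader payoff 7.
- High: BR = T1, leader payoff 8.
Maximizing over 2, 7, 8, Country B chooses High. Subgame-perfect outcome: (T1, High) with payoffs (9, 8).
For the simultaneous game, intersect best replies.
Country A's best replies: Free→T3; Moderate→T0; High→T1.
Country B's best replies: T0→Moderate; T1→Free; T2→Free; T3→Moderate.
Only (T0, Moderate) has each player best-responding; Nash payoffs (8, 7).
Sequential outcome (T1, High) differs from the Nash profile (T0, Moderate).

no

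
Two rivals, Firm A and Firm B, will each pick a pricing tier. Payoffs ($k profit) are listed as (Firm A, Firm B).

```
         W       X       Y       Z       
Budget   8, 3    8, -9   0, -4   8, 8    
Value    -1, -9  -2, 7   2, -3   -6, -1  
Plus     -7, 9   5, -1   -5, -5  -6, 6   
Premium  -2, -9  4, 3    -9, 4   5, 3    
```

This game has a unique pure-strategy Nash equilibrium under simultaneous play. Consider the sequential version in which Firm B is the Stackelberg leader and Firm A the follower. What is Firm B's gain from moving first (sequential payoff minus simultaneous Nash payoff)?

0

Work backward from Firm A's decision.
- W → Firm A plays Budget (best of 8, -1, -7, -2); Firm B gets 3.
- X → Firm A plays Budget (best of 8, -2, 5, 4); Firm B gets -9.
- Y → Firm A plays Value (best of 0, 2, -5, -9); Firm B gets -3.
- Z → Firm A plays Budget (best of 8, -6, -6, 5); Firm B gets 8.
Among 3, -9, -3, 8, the best is 8 at Z. Subgame-perfect outcome: (Budget, Z) with payoffs (8, 8).
For the simultaneous game, intersect best replies.
Firm A's best replies: W→Budget; X→Budget; Y→Value; Z→Budget.
Firm B's best replies: Budget→Z; Value→X; Plus→W; Premium→Y.
The unique mutual best reply is (Budget, Z), giving (8, 8).
Firm B's commitment gain: 8 − 8 = 0.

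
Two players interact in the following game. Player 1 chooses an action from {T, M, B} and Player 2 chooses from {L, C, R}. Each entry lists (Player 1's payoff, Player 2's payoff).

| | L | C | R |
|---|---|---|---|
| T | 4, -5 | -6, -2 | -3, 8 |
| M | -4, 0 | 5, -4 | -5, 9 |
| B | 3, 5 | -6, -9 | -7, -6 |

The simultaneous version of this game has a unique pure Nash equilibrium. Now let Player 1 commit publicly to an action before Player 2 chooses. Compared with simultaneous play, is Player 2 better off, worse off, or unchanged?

Player 2 best-responds to each possible Player 1 move:
- T: BR = R, leader payoff -3.
- M: BR = R, leader payoff -5.
- B: BR = L, leader payoff 3.
Among -3, -5, 3, the best is 3 at B. Subgame-perfect outcome: (B, L) with payoffs (3, 5).
For the simultaneous game, intersect best replies.
Player 1's best replies: L→T; C→M; R→T.
Player 2's best replies: T→R; M→R; B→L.
Only (T, R) has each player best-responding; Nash payoffs (-3, 8).
Player 2 earns 5 sequentially versus 8 at the Nash outcome: worse off.

worse off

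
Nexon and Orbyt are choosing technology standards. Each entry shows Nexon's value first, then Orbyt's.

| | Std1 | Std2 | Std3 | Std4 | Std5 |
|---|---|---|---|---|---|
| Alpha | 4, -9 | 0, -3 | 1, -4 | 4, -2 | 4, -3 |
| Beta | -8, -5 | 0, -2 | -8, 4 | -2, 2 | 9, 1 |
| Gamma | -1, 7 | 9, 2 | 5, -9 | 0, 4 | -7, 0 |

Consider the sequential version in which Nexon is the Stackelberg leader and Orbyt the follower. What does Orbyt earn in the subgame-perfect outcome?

-2

Work backward from Orbyt's decision.
- Alpha: Orbyt compares -9, -3, -4, -2, -3 and picks Std4; Nexon would get 4.
- Beta: Orbyt compares -5, -2, 4, 2, 1 and picks Std3; Nexon would get -8.
- Gamma: Orbyt compares 7, 2, -9, 4, 0 and picks Std1; Nexon would get -1.
Nexon's induced payoffs are 4, -8, -1, so Nexon commits to Alpha. Subgame-perfect outcome: (Alpha, Std4) with payoffs (4, -2).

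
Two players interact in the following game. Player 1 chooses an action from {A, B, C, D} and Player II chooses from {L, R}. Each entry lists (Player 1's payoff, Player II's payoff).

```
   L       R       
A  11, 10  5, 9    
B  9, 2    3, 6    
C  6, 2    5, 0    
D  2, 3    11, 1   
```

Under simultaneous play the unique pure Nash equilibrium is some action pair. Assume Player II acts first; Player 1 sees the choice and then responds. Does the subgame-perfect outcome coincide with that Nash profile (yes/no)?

yes

Work backward from Player 1's decision.
- L → Player 1 plays A (best of 11, 9, 6, 2); Player II gets 10.
- R → Player 1 plays D (best of 5, 3, 5, 11); Player II gets 1.
Player II's induced payoffs are 10, 1, so Player II commits to L. Subgame-perfect outcome: (A, L) with payoffs (11, 10).
For the simultaneous game, intersect best replies.
Player 1's best replies: L→A; R→D.
Player II's best replies: A→L; B→R; C→L; D→L.
The unique mutual best reply is (A, L), giving (11, 10).
Sequential outcome (A, L) coincides with the Nash profile (A, L).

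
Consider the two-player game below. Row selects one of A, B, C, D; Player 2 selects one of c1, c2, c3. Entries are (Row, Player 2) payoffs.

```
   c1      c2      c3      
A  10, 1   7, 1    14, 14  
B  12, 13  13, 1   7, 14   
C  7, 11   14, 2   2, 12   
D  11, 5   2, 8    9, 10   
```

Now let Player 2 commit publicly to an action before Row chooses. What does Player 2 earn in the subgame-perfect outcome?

14

Row best-responds to each possible Player 2 move:
- c1: Row compares 10, 12, 7, 11 and picks B; Player 2 would get 13.
- c2: Row compares 7, 13, 14, 2 and picks C; Player 2 would get 2.
- c3: Row compares 14, 7, 2, 9 and picks A; Player 2 would get 14.
Among 13, 2, 14, the best is 14 at c3. Subgame-perfect outcome: (A, c3) with payoffs (14, 14).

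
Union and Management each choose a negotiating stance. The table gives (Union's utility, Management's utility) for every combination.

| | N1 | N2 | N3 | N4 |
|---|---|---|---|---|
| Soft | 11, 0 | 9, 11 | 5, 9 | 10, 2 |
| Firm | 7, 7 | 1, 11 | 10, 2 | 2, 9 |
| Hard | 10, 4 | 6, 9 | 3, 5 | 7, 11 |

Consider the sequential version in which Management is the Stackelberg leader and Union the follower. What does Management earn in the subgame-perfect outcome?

11

Backward induction with Management moving first.
- N1: Union compares 11, 7, 10 and picks Soft; Management would get 0.
- N2: Union compares 9, 1, 6 and picks Soft; Management would get 11.
- N3: Union compares 5, 10, 3 and picks Firm; Management would get 2.
- N4: Union compares 10, 2, 7 and picks Soft; Management would get 2.
Maximizing over 0, 11, 2, 2, Management chooses N2. Subgame-perfect outcome: (Soft, N2) with payoffs (9, 11).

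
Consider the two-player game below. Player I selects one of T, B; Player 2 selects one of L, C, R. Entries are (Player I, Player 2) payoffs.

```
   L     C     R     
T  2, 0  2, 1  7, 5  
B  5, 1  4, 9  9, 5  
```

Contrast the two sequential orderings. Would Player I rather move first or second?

first

If Player I leads: Player 2's best replies are T→R, B→C; Player I's induced payoffs 7, 4; outcome (T, R), payoffs (7, 5).
If Player 2 leads: Player I's best replies are L→B, C→B, R→B; Player 2's induced payoffs 1, 9, 5; outcome (B, C), payoffs (4, 9).
Player I gets 7 moving first and 4 moving second, so Player I prefers to move first.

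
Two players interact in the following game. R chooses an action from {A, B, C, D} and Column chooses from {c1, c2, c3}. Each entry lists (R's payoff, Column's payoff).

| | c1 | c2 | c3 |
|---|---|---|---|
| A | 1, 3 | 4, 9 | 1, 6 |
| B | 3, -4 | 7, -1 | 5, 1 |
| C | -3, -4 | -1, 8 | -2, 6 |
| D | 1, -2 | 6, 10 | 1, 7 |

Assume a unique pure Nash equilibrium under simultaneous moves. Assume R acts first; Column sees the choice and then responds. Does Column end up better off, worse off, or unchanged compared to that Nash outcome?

Column best-responds to each possible R move:
- A: BR = c2, leader payoff 4.
- B: BR = c3, leader payoff 5.
- C: BR = c2, leader payoff -1.
- D: BR = c2, leader payoff 6.
Maximizing over 4, 5, -1, 6, R chooses D. Subgame-perfect outcome: (D, c2) with payoffs (6, 10).
Now find the simultaneous Nash equilibrium.
R's best replies: c1→B; c2→B; c3→B.
Column's best replies: A→c2; B→c3; C→c2; D→c2.
The unique mutual best reply is (B, c3), giving (5, 1).
Column earns 10 sequentially versus 1 at the Nash outcome: better off.

better off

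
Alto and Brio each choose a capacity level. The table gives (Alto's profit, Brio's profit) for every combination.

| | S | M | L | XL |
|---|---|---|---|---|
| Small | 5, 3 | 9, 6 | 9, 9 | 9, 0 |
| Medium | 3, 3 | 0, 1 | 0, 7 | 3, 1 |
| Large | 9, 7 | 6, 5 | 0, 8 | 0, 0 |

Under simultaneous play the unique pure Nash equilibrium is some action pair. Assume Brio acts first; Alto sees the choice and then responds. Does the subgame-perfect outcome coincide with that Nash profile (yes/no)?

Work backward from Alto's decision.
- S → Alto plays Large (best of 5, 3, 9); Brio gets 7.
- M → Alto plays Small (best of 9, 0, 6); Brio gets 6.
- L → Alto plays Small (best of 9, 0, 0); Brio gets 9.
- XL → Alto plays Small (best of 9, 3, 0); Brio gets 0.
Maximizing over 7, 6, 9, 0, Brio chooses L. Subgame-perfect outcome: (Small, L) with payoffs (9, 9).
Under simultaneous play:
Alto's best replies: S→Large; M→Small; L→Small; XL→Small.
Brio's best replies: Small→L; Medium→L; Large→L.
The unique mutual best reply is (Small, L), giving (9, 9).
Sequential outcome (Small, L) coincides with the Nash profile (Small, L).

yes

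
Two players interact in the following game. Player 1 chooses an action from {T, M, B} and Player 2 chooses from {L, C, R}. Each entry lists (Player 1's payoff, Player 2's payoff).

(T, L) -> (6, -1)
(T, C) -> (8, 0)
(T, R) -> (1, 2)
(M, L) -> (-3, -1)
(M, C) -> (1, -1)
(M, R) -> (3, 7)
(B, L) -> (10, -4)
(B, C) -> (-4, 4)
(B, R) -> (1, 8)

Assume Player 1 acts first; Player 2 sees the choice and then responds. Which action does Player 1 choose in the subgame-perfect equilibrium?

M

Backward induction with Player 1 moving first.
- T: Player 2 compares -1, 0, 2 and picks R; Player 1 would get 1.
- M: Player 2 compares -1, -1, 7 and picks R; Player 1 would get 3.
- B: Player 2 compares -4, 4, 8 and picks R; Player 1 would get 1.
Maximizing over 1, 3, 1, Player 1 chooses M. Subgame-perfect outcome: (M, R) with payoffs (3, 7).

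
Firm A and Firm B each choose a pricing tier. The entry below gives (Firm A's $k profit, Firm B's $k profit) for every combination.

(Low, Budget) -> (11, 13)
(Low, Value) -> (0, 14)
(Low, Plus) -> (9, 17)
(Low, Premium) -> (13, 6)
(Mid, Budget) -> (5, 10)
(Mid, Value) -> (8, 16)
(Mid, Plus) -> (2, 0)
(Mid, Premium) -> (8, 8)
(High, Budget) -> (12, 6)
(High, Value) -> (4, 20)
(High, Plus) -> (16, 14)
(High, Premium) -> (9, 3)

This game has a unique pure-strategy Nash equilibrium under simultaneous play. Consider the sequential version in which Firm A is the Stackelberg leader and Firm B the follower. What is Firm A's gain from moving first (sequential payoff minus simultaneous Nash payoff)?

Firm B best-responds to each possible Firm A move:
- Low → Firm B plays Plus (best of 13, 14, 17, 6); Firm A gets 9.
- Mid → Firm B plays Value (best of 10, 16, 0, 8); Firm A gets 8.
- High → Firm B plays Value (best of 6, 20, 14, 3); Firm A gets 4.
Firm A's induced payoffs are 9, 8, 4, so Firm A commits to Low. Subgame-perfect outcome: (Low, Plus) with payoffs (9, 17).
For the simultaneous game, intersect best replies.
Firm A's best replies: Budget→High; Value→Mid; Plus→High; Premium→Low.
Firm B's best replies: Low→Plus; Mid→Value; High→Value.
Only (Mid, Value) has each player best-responding; Nash payoffs (8, 16).
Firm A's commitment gain: 9 − 8 = 1.

1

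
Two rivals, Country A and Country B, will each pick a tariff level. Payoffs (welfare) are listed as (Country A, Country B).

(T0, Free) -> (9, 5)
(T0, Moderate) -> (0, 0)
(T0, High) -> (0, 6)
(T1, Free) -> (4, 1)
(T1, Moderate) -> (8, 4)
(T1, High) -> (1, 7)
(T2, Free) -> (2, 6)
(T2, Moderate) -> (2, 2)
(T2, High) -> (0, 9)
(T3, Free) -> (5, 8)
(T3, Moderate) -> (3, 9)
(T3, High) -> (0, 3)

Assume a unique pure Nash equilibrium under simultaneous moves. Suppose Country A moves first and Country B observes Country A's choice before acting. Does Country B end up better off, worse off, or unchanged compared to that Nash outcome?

Work backward from Country B's decision.
- T0: Country B compares 5, 0, 6 and picks High; Country A would get 0.
- T1: Country B compares 1, 4, 7 and picks High; Country A would get 1.
- T2: Country B compares 6, 2, 9 and picks High; Country A would get 0.
- T3: Country B compares 8, 9, 3 and picks Moderate; Country A would get 3.
Country A's induced payoffs are 0, 1, 0, 3, so Country A commits to T3. Subgame-perfect outcome: (T3, Moderate) with payoffs (3, 9).
Now find the simultaneous Nash equilibrium.
Country A's best replies: Free→T0; Moderate→T1; High→T1.
Country B's best replies: T0→High; T1→High; T2→High; T3→Moderate.
Only (T1, High) has each player best-responding; Nash payoffs (1, 7).
Country B earns 9 sequentially versus 7 at the Nash outcome: better off.

better off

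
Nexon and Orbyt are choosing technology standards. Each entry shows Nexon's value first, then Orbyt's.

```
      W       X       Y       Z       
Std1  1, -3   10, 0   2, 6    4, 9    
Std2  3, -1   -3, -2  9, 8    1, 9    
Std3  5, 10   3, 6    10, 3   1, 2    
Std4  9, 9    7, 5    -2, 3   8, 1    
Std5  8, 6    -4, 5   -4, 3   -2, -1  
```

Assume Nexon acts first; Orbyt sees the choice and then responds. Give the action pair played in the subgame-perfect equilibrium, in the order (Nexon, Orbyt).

Orbyt best-responds to each possible Nexon move:
- Std1: Orbyt compares -3, 0, 6, 9 and picks Z; Nexon would get 4.
- Std2: Orbyt compares -1, -2, 8, 9 and picks Z; Nexon would get 1.
- Std3: Orbyt compares 10, 6, 3, 2 and picks W; Nexon would get 5.
- Std4: Orbyt compares 9, 5, 3, 1 and picks W; Nexon would get 9.
- Std5: Orbyt compares 6, 5, 3, -1 and picks W; Nexon would get 8.
Nexon's induced payoffs are 4, 1, 5, 9, 8, so Nexon commits to Std4. Subgame-perfect outcome: (Std4, W) with payoffs (9, 9).

(Std4, W)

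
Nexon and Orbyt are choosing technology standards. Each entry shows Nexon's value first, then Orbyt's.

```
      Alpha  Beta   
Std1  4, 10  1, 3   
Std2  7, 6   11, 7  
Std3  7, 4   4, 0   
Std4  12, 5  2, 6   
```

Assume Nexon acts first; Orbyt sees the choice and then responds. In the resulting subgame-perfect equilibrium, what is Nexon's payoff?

Backward induction with Nexon moving first.
- Std1: Orbyt compares 10, 3 and picks Alpha; Nexon would get 4.
- Std2: Orbyt compares 6, 7 and picks Beta; Nexon would get 11.
- Std3: Orbyt compares 4, 0 and picks Alpha; Nexon would get 7.
- Std4: Orbyt compares 5, 6 and picks Beta; Nexon would get 2.
Among 4, 11, 7, 2, the best is 11 at Std2. Subgame-perfect outcome: (Std2, Beta) with payoffs (11, 7).

11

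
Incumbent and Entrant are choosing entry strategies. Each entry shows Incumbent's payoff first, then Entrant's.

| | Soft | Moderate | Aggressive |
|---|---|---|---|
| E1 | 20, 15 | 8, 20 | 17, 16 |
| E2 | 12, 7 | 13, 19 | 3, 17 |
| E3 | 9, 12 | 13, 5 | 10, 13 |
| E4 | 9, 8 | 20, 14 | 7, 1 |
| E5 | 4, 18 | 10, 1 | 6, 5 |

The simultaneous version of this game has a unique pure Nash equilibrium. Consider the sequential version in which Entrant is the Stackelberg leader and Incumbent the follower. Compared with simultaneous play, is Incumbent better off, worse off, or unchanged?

worse off

Backward induction with Entrant moving first.
- Soft → Incumbent plays E1 (best of 20, 12, 9, 9, 4); Entrant gets 15.
- Moderate → Incumbent plays E4 (best of 8, 13, 13, 20, 10); Entrant gets 14.
- Aggressive → Incumbent plays E1 (best of 17, 3, 10, 7, 6); Entrant gets 16.
Entrant's induced payoffs are 15, 14, 16, so Entrant commits to Aggressive. Subgame-perfect outcome: (E1, Aggressive) with payoffs (17, 16).
For the simultaneous game, intersect best replies.
Incumbent's best replies: Soft→E1; Moderate→E4; Aggressive→E1.
Entrant's best replies: E1→Moderate; E2→Moderate; E3→Aggressive; E4→Moderate; E5→Soft.
The unique mutual best reply is (E4, Moderate), giving (20, 14).
Incumbent earns 17 sequentially versus 20 at the Nash outcome: worse off.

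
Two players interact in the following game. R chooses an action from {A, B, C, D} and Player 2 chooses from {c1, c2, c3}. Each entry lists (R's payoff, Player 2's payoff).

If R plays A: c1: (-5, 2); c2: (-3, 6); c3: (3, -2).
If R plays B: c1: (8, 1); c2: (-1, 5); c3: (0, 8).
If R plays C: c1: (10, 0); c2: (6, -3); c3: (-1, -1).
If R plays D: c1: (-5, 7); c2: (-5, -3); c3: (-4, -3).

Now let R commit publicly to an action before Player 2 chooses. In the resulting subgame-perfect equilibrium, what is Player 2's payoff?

Work backward from Player 2's decision.
- A → Player 2 plays c2 (best of 2, 6, -2); R gets -3.
- B → Player 2 plays c3 (best of 1, 5, 8); R gets 0.
- C → Player 2 plays c1 (best of 0, -3, -1); R gets 10.
- D → Player 2 plays c1 (best of 7, -3, -3); R gets -5.
Maximizing over -3, 0, 10, -5, R chooses C. Subgame-perfect outcome: (C, c1) with payoffs (10, 0).

0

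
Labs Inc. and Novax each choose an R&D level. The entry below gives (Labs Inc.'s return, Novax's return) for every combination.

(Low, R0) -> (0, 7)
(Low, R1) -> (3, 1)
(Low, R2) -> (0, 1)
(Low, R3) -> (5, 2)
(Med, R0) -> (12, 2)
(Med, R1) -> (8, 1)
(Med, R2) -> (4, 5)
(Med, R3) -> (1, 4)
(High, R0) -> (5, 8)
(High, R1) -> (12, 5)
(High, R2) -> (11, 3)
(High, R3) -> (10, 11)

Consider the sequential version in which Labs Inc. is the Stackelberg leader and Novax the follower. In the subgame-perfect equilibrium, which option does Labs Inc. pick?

Backward induction with Labs Inc. moving first.
- Low → Novax plays R0 (best of 7, 1, 1, 2); Labs Inc. gets 0.
- Med → Novax plays R2 (best of 2, 1, 5, 4); Labs Inc. gets 4.
- High → Novax plays R3 (best of 8, 5, 3, 11); Labs Inc. gets 10.
Among 0, 4, 10, the best is 10 at High. Subgame-perfect outcome: (High, R3) with payoffs (10, 11).

High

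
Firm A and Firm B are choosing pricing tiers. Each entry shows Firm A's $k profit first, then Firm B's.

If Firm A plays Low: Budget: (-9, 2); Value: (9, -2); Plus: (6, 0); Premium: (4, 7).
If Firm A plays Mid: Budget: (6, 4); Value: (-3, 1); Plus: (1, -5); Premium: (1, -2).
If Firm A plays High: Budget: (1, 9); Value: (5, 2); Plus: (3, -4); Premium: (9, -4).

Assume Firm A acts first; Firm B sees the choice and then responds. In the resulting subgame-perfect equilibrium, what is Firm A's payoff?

Backward induction with Firm A moving first.
- Low → Firm B plays Premium (best of 2, -2, 0, 7); Firm A gets 4.
- Mid → Firm B plays Budget (best of 4, 1, -5, -2); Firm A gets 6.
- High → Firm B plays Budget (best of 9, 2, -4, -4); Firm A gets 1.
Maximizing over 4, 6, 1, Firm A chooses Mid. Subgame-perfect outcome: (Mid, Budget) with payoffs (6, 4).

6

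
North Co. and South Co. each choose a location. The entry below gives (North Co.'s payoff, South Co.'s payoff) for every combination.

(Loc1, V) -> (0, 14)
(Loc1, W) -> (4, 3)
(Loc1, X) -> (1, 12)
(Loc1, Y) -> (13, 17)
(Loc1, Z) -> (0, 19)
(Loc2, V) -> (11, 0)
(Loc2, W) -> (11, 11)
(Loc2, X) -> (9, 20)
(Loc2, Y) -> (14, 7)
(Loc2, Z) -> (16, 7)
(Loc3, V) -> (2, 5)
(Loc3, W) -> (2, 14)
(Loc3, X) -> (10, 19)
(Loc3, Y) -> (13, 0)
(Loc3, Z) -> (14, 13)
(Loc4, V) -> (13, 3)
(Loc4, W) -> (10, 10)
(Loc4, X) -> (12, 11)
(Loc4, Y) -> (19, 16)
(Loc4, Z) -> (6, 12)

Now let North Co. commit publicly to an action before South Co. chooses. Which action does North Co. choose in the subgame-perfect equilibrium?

South Co. best-responds to each possible North Co. move:
- Loc1: South Co. compares 14, 3, 12, 17, 19 and picks Z; North Co. would get 0.
- Loc2: South Co. compares 0, 11, 20, 7, 7 and picks X; North Co. would get 9.
- Loc3: South Co. compares 5, 14, 19, 0, 13 and picks X; North Co. would get 10.
- Loc4: South Co. compares 3, 10, 11, 16, 12 and picks Y; North Co. would get 19.
Among 0, 9, 10, 19, the best is 19 at Loc4. Subgame-perfect outcome: (Loc4, Y) with payoffs (19, 16).

Loc4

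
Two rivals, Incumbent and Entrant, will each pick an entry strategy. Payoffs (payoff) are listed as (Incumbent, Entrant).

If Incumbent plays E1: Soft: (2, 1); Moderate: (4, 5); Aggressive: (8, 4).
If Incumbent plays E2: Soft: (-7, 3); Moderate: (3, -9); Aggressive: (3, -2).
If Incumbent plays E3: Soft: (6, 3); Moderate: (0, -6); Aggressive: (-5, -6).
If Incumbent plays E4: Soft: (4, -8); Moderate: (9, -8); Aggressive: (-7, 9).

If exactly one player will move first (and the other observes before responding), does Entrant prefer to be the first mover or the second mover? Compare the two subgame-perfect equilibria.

If Incumbent leads: Entrant's best replies are E1→Moderate, E2→Soft, E3→Soft, E4→Aggressive; Incumbent's induced payoffs 4, -7, 6, -7; outcome (E3, Soft), payoffs (6, 3).
If Entrant leads: Incumbent's best replies are Soft→E3, Moderate→E4, Aggressive→E1; Entrant's induced payoffs 3, -8, 4; outcome (E1, Aggressive), payoffs (8, 4).
Entrant gets 4 moving first and 3 moving second, so Entrant prefers to move first.

first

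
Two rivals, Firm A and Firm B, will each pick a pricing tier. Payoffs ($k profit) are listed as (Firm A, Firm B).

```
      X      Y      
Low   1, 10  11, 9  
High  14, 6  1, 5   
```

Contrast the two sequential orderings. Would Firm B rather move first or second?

first

If Firm A leads: Firm B's best replies are Low→X, High→X; Firm A's induced payoffs 1, 14; outcome (High, X), payoffs (14, 6).
If Firm B leads: Firm A's best replies are X→High, Y→Low; Firm B's induced payoffs 6, 9; outcome (Low, Y), payoffs (11, 9).
Firm B gets 9 moving first and 6 moving second, so Firm B prefers to move first.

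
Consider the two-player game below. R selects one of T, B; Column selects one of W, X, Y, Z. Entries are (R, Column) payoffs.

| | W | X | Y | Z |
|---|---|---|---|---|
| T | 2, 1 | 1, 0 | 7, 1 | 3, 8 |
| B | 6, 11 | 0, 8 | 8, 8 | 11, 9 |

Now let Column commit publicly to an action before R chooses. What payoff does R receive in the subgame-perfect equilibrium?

6

Solve by backward induction (Column leads).
- W: BR = B, leader payoff 11.
- X: BR = T, leader payoff 0.
- Y: BR = B, leader payoff 8.
- Z: BR = B, leader payoff 9.
Maximizing over 11, 0, 8, 9, Column chooses W. Subgame-perfect outcome: (B, W) with payoffs (6, 11).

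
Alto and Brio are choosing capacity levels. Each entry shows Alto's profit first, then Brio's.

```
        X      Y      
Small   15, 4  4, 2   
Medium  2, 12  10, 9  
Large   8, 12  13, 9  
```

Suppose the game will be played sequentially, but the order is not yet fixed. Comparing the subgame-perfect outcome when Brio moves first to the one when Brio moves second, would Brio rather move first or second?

first

If Alto leads: Brio's best replies are Small→X, Medium→X, Large→X; Alto's induced payoffs 15, 2, 8; outcome (Small, X), payoffs (15, 4).
If Brio leads: Alto's best replies are X→Small, Y→Large; Brio's induced payoffs 4, 9; outcome (Large, Y), payoffs (13, 9).
Brio gets 9 moving first and 4 moving second, so Brio prefers to move first.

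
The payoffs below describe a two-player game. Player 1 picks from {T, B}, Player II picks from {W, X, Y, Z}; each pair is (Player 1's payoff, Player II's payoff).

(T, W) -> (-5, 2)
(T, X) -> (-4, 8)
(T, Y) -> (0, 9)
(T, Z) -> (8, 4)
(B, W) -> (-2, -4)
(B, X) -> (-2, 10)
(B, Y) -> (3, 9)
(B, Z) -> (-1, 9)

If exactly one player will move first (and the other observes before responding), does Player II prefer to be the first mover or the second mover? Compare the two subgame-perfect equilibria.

first

If Player 1 leads: Player II's best replies are T→Y, B→X; Player 1's induced payoffs 0, -2; outcome (T, Y), payoffs (0, 9).
If Player II leads: Player 1's best replies are W→B, X→B, Y→B, Z→T; Player II's induced payoffs -4, 10, 9, 4; outcome (B, X), payoffs (-2, 10).
Player II gets 10 moving first and 9 moving second, so Player II prefers to move first.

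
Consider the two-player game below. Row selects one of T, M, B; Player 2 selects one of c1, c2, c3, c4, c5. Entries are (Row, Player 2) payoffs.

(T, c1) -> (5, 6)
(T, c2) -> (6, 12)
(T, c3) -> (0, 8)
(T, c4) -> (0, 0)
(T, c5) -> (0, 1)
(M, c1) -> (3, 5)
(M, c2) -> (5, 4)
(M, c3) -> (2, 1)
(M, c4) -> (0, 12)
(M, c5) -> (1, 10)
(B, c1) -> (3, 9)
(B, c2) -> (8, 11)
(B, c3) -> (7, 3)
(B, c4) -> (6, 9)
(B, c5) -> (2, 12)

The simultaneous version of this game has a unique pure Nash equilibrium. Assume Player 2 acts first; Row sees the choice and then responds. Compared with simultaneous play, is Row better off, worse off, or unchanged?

unchanged

Backward induction with Player 2 moving first.
- c1 → Row plays T (best of 5, 3, 3); Player 2 gets 6.
- c2 → Row plays B (best of 6, 5, 8); Player 2 gets 11.
- c3 → Row plays B (best of 0, 2, 7); Player 2 gets 3.
- c4 → Row plays B (best of 0, 0, 6); Player 2 gets 9.
- c5 → Row plays B (best of 0, 1, 2); Player 2 gets 12.
Among 6, 11, 3, 9, 12, the best is 12 at c5. Subgame-perfect outcome: (B, c5) with payoffs (2, 12).
Under simultaneous play:
Row's best replies: c1→T; c2→B; c3→B; c4→B; c5→B.
Player 2's best replies: T→c2; M→c4; B→c5.
Only (B, c5) has each player best-responding; Nash payoffs (2, 12).
Row earns 2 sequentially versus 2 at the Nash outcome: unchanged.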